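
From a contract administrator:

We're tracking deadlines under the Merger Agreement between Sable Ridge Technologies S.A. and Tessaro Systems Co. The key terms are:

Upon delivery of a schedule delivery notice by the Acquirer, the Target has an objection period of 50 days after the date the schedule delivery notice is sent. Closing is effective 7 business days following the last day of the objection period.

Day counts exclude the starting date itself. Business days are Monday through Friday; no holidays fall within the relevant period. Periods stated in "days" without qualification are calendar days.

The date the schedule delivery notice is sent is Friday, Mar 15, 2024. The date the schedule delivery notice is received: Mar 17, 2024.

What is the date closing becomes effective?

May 14, 2024

The last day of the objection period: Mar 15, 2024 + 50 days = May 4, 2024.
The date closing becomes effective: 7 business days after Saturday, May 4, 2024, skipping weekends — May 6, May 7, May 8, May 9, May 10, May 13, May 14 — lands on Tuesday, May 14, 2024.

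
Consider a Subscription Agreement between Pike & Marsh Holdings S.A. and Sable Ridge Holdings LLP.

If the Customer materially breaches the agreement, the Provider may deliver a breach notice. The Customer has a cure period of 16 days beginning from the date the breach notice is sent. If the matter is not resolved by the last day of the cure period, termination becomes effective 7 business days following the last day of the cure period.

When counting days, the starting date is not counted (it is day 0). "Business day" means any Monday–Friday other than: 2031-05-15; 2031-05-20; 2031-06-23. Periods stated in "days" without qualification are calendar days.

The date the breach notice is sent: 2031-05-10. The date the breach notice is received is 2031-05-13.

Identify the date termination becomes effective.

Adding 16 calendar days to 2031-05-10 gives 2031-05-26, which is the last day of the cure period.
From Monday, 2031-05-26, 7 business days (May 27, May 28, May 29, May 30, Jun 2, Jun 3, Jun 4, skipping weekends) brings us to Wednesday, 2031-06-04, which is the date termination becomes effective.

2031-06-04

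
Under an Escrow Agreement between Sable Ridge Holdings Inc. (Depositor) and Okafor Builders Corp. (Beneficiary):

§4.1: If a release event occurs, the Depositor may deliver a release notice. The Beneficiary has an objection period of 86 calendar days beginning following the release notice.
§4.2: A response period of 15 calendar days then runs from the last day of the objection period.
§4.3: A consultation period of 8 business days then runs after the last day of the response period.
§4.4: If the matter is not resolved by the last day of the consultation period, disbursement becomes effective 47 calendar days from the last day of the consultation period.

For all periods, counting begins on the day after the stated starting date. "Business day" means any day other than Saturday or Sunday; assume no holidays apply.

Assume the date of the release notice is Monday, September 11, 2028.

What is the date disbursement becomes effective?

Adding 86 calendar days to September 11, 2028 gives December 6, 2028, which is the last day of the objection period.
The last day of the response period: December 6, 2028 + 15 days = December 21, 2028.
The last day of the consultation period: 8 business days after Thursday, December 21, 2028, skipping weekends — Dec 22, Dec 25, Dec 26, Dec 27, Dec 28, Dec 29, Jan 1, Jan 2 — lands on Tuesday, January 2, 2029.
Adding 47 calendar days to January 2, 2029 gives February 18, 2029, which is the date disbursement becomes effective.

February 18, 2029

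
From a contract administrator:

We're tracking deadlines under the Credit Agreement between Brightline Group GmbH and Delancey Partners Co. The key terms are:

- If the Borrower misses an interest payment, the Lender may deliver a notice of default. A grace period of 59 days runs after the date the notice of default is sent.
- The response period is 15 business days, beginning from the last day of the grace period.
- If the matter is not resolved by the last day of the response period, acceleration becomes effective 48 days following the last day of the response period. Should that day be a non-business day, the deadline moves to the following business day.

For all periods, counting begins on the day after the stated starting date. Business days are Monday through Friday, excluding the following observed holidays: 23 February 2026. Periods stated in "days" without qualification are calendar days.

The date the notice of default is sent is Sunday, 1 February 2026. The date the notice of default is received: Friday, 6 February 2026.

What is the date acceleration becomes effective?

The last day of the grace period: 1 February 2026 + 59 days = 1 April 2026.
The last day of the response period: counting 15 business days from Wednesday, 1 April 2026 (Apr 2, Apr 3, Apr 6, Apr 7, …, Apr 20, Apr 21, Apr 22, skipping weekends) reaches Wednesday, 22 April 2026.
The date acceleration becomes effective: 48 calendar days after 22 April 2026 is 9 June 2026. 9 June 2026 is a Tuesday and is not a listed holiday, so no roll-forward applies.

9 June 2026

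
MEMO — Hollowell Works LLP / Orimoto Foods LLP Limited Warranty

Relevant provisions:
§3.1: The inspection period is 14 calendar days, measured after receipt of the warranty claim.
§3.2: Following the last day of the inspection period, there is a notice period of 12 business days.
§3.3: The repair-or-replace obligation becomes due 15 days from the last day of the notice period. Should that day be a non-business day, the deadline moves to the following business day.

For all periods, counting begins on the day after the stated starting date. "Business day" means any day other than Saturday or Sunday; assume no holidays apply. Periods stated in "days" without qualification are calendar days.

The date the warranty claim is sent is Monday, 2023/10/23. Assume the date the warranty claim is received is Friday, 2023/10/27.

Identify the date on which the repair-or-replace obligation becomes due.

2023/12/13

The last day of the inspection period: 2023/10/27 + 14 days = 2023/11/10.
From Friday, 2023/11/10, 12 business days (Nov 13, Nov 14, Nov 15, Nov 16, …, Nov 24, Nov 27, Nov 28, skipping weekends) brings us to Tuesday, 2023/11/28, which is the last day of the notice period.
The date on which the repair-or-replace obligation becomes due: 15 calendar days after 2023/11/28 is 2023/12/13. 2023/12/13 is a Wednesday, so no roll-forward applies.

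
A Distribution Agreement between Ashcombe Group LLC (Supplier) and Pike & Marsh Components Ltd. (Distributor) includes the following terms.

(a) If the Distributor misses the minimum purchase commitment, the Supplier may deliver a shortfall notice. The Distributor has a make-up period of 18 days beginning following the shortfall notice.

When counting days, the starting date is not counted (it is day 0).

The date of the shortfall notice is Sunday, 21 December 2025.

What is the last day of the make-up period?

8 January 2026

The last day of the make-up period: 21 December 2025 + 18 days = 8 January 2026.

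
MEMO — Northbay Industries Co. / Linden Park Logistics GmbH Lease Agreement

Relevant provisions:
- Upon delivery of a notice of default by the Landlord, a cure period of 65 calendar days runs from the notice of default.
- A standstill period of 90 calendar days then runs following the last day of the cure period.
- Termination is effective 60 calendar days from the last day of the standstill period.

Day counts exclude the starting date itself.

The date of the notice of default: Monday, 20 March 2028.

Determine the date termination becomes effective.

Adding 65 calendar days to 20 March 2028 gives 24 May 2028, which is the last day of the cure period.
The last day of the standstill period: 90 calendar days after 24 May 2028 is 22 August 2028.
The date termination becomes effective: 60 calendar days after 22 August 2028 is 21 October 2028.

21 October 2028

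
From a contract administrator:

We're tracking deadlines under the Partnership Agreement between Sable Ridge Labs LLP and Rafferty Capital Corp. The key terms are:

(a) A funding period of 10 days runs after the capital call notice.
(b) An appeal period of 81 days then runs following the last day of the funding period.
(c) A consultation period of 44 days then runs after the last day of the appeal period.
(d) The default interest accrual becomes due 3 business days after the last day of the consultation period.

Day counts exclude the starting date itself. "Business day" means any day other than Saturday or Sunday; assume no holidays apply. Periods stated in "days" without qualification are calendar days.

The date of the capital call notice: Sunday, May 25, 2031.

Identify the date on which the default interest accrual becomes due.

Adding 10 calendar days to May 25, 2031 gives June 4, 2031, which is the last day of the funding period.
The last day of the appeal period: 81 calendar days after June 4, 2031 is August 24, 2031.
The last day of the consultation period: 44 calendar days after August 24, 2031 is October 7, 2031.
From Tuesday, October 7, 2031, 3 business days (Oct 8, Oct 9, Oct 10, skipping weekends) brings us to Friday, October 10, 2031, which is the date on which the default interest accrual becomes due.

October 10, 2031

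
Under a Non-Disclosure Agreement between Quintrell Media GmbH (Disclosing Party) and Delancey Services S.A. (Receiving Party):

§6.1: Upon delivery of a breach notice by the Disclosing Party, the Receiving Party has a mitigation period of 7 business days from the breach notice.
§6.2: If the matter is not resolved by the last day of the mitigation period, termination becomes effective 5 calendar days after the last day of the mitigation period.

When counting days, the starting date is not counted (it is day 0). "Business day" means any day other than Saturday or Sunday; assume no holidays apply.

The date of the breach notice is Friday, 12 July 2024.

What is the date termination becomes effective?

The last day of the mitigation period: 7 business days after Friday, 12 July 2024, skipping weekends — Jul 15, Jul 16, Jul 17, Jul 18, Jul 19, Jul 22, Jul 23 — lands on Tuesday, 23 July 2024.
Adding 5 calendar days to 23 July 2024 gives 28 July 2024, which is the date termination becomes effective.

28 July 2024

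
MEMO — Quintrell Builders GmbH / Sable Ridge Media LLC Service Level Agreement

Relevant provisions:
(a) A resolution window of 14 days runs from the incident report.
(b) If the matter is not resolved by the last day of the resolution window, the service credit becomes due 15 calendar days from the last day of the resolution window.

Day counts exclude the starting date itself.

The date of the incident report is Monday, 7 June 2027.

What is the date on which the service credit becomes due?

6 July 2027

The last day of the resolution window: 14 calendar days after 7 June 2027 is 21 June 2027.
The date on which the service credit becomes due: 21 June 2027 + 15 days = 6 July 2027.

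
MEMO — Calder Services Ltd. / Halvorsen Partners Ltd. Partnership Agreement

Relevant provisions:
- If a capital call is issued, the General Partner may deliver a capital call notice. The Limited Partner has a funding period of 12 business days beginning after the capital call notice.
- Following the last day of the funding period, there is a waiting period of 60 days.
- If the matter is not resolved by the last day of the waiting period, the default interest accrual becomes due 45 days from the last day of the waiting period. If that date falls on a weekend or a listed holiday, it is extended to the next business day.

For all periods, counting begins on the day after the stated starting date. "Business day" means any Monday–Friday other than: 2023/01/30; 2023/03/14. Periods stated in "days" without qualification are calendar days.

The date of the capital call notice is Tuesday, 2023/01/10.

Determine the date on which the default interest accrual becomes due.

The last day of the funding period: counting 12 business days from Tuesday, 2023/01/10 (Jan 11, Jan 12, Jan 13, Jan 16, …, Jan 24, Jan 25, Jan 26, skipping weekends) reaches Thursday, 2023/01/26.
The last day of the waiting period: 2023/01/26 + 60 days = 2023/03/27.
The date on which the default interest accrual becomes due: 45 calendar days after 2023/03/27 is 2023/05/11. 2023/05/11 is a Thursday and is not a listed holiday, so no roll-forward applies.

2023/05/11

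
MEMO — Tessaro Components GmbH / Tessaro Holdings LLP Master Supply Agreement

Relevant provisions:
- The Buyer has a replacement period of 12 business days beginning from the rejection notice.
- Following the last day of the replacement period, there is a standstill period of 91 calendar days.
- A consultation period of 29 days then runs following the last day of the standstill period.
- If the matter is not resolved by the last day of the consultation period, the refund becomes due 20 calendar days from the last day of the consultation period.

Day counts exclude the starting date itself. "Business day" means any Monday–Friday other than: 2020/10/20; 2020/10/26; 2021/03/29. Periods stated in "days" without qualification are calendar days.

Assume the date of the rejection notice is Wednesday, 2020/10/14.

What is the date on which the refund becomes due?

From Wednesday, 2020/10/14, 12 business days (Oct 15, Oct 16, Oct 19, Oct 21, …, Oct 30, Nov 2, Nov 3, skipping weekends and the listed holidays on Oct 20, Oct 26) brings us to Tuesday, 2020/11/03, which is the last day of the replacement period.
The last day of the standstill period: 91 calendar days after 2020/11/03 is 2021/02/02.
The last day of the consultation period: 29 calendar days after 2021/02/02 is 2021/03/03.
Adding 20 calendar days to 2021/03/03 gives 2021/03/23, which is the date on which the refund becomes due.

2021/03/23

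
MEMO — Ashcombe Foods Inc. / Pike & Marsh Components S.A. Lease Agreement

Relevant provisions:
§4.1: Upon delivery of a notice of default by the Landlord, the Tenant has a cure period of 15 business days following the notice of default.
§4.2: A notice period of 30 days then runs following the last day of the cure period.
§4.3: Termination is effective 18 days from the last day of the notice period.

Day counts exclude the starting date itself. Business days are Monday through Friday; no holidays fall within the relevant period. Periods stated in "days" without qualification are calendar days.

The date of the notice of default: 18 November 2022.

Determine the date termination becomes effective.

26 January 2023

The last day of the cure period: counting 15 business days from Friday, 18 November 2022 (Nov 21, Nov 22, Nov 23, Nov 24, …, Dec 7, Dec 8, Dec 9, skipping weekends) reaches Friday, 9 December 2022.
Adding 30 calendar days to 9 December 2022 gives 8 January 2023, which is the last day of the notice period.
Adding 18 calendar days to 8 January 2023 gives 26 January 2023, which is the date termination becomes effective.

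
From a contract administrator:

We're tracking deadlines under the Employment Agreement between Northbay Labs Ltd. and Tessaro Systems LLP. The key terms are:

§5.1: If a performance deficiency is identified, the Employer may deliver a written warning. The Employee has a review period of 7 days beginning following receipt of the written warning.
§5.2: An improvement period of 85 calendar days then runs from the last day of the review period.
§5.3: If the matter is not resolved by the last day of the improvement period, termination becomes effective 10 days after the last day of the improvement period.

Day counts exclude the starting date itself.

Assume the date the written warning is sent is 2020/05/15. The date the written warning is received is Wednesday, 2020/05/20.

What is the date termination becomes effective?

2020/08/30

The last day of the review period: 2020/05/20 + 7 days = 2020/05/27.
The last day of the improvement period: 2020/05/27 + 85 days = 2020/08/20.
Adding 10 calendar days to 2020/08/20 gives 2020/08/30, which is the date termination becomes effective.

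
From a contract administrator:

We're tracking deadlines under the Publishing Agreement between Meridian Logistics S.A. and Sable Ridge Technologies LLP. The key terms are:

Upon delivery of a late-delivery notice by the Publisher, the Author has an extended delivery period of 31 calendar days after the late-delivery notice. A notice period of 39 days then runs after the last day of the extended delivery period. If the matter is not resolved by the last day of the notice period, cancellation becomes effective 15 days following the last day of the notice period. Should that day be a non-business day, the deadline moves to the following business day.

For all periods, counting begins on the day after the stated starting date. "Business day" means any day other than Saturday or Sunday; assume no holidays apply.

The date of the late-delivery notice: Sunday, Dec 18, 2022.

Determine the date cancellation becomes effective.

Mar 13, 2023

Adding 31 calendar days to Dec 18, 2022 gives Jan 18, 2023, which is the last day of the extended delivery period.
The last day of the notice period: 39 calendar days after Jan 18, 2023 is Feb 26, 2023.
The date cancellation becomes effective: 15 calendar days after Feb 26, 2023 is Mar 13, 2023. Mar 13, 2023 is a Monday, so no roll-forward applies.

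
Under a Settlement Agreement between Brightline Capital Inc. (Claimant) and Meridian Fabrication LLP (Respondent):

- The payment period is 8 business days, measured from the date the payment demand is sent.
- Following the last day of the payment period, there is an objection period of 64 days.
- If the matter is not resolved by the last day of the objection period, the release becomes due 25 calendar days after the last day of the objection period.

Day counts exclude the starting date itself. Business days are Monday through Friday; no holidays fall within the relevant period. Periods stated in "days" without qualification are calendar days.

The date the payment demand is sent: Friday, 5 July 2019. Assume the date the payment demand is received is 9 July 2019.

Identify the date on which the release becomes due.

14 October 2019

From Friday, 5 July 2019, 8 business days (Jul 8, Jul 9, Jul 10, Jul 11, Jul 12, Jul 15, Jul 16, Jul 17, skipping weekends) brings us to Wednesday, 17 July 2019, which is the last day of the payment period.
The last day of the objection period: 17 July 2019 + 64 days = 19 September 2019.
The date on which the release becomes due: 25 calendar days after 19 September 2019 is 14 October 2019.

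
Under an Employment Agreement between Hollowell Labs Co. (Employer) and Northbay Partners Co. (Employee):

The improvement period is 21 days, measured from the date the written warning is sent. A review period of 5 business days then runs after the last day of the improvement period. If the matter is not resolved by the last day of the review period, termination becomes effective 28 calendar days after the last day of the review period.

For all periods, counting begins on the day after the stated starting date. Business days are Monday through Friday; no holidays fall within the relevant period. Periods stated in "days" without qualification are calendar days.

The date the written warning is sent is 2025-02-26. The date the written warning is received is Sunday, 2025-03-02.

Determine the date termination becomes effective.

The last day of the improvement period: 2025-02-26 + 21 days = 2025-03-19.
The last day of the review period: 5 business days after Wednesday, 2025-03-19, skipping weekends — Mar 20, Mar 21, Mar 24, Mar 25, Mar 26 — lands on Wednesday, 2025-03-26.
The date termination becomes effective: 2025-03-26 + 28 days = 2025-04-23.

2025-04-23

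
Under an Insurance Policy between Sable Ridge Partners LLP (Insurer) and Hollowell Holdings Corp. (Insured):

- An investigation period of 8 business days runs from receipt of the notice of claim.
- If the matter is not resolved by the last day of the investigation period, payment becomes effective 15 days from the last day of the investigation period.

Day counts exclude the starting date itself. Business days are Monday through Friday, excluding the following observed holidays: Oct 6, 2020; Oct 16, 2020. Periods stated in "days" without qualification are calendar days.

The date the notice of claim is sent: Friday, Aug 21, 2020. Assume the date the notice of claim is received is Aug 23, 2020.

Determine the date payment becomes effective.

Sep 17, 2020

The last day of the investigation period: counting 8 business days from Sunday, Aug 23, 2020 (Aug 24, Aug 25, Aug 26, Aug 27, Aug 28, Aug 31, Sep 1, Sep 2, skipping weekends) reaches Wednesday, Sep 2, 2020.
The date payment becomes effective: 15 calendar days after Sep 2, 2020 is Sep 17, 2020.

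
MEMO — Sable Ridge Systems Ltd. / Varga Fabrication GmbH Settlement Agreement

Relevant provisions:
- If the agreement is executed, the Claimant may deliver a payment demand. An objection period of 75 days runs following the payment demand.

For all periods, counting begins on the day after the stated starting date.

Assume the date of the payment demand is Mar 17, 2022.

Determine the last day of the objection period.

May 31, 2022

The last day of the objection period: 75 calendar days after Mar 17, 2022 is May 31, 2022.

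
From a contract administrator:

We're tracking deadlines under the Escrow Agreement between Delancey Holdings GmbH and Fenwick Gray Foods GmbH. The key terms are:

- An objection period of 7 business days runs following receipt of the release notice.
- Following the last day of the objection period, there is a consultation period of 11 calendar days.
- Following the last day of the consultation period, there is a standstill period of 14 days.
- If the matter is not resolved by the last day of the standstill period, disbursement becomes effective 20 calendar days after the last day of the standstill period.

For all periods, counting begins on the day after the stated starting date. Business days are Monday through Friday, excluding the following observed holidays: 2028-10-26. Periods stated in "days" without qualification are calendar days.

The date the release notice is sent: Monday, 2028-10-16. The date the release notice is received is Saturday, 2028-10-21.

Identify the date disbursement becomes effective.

The last day of the objection period: 7 business days after Saturday, 2028-10-21, skipping weekends and the listed holiday on Oct 26 — Oct 23, Oct 24, Oct 25, Oct 27, Oct 30, Oct 31, Nov 1 — lands on Wednesday, 2028-11-01.
Adding 11 calendar days to 2028-11-01 gives 2028-11-12, which is the last day of the consultation period.
The last day of the standstill period: 14 calendar days after 2028-11-12 is 2028-11-26.
The date disbursement becomes effective: 2028-11-26 + 20 days = 2028-12-16.

2028-12-16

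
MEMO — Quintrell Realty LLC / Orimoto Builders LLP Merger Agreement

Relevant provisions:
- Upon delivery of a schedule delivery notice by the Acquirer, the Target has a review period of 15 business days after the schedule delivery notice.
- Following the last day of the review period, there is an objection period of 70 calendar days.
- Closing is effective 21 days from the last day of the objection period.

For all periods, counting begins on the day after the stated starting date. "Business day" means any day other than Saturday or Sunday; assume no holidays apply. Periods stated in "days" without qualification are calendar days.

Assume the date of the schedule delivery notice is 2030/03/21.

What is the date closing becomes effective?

The last day of the review period: 15 business days after Thursday, 2030/03/21, skipping weekends — Mar 22, Mar 25, Mar 26, Mar 27, …, Apr 9, Apr 10, Apr 11 — lands on Thursday, 2030/04/11.
Adding 70 calendar days to 2030/04/11 gives 2030/06/20, which is the last day of the objection period.
The date closing becomes effective: 2030/06/20 + 21 days = 2030/07/11.

2030/07/11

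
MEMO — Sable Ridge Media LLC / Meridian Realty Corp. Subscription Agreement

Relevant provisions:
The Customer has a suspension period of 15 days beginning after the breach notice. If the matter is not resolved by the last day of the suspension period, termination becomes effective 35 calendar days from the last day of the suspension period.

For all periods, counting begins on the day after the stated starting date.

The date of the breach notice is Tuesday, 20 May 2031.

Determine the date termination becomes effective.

9 July 2031

The last day of the suspension period: 15 calendar days after 20 May 2031 is 4 June 2031.
Adding 35 calendar days to 4 June 2031 gives 9 July 2031, which is the date termination becomes effective.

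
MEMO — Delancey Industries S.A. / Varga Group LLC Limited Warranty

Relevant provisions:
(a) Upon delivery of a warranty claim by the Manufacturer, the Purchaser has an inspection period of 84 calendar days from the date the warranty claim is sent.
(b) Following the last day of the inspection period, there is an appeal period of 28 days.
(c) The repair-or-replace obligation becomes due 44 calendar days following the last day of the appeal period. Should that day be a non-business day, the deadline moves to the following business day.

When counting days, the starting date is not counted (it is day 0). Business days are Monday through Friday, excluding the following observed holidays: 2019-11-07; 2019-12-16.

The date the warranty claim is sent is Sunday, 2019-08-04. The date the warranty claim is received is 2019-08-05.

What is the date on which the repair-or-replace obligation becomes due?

Adding 84 calendar days to 2019-08-04 gives 2019-10-27, which is the last day of the inspection period.
The last day of the appeal period: 2019-10-27 + 28 days = 2019-11-24.
Adding 44 calendar days to 2019-11-24 gives 2020-01-07, which is the date on which the repair-or-replace obligation becomes due. 2020-01-07 is a Tuesday and is not a listed holiday, so no roll-forward applies.

2020-01-07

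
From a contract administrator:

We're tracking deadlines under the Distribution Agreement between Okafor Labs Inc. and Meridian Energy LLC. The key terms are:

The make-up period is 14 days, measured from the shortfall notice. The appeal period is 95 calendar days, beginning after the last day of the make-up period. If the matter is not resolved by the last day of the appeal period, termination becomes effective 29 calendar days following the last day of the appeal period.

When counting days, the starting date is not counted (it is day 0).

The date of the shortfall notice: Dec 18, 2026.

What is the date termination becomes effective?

Adding 14 calendar days to Dec 18, 2026 gives Jan 1, 2027, which is the last day of the make-up period.
The last day of the appeal period: Jan 1, 2027 + 95 days = Apr 6, 2027.
Adding 29 calendar days to Apr 6, 2027 gives May 5, 2027, which is the date termination becomes effective.

May 5, 2027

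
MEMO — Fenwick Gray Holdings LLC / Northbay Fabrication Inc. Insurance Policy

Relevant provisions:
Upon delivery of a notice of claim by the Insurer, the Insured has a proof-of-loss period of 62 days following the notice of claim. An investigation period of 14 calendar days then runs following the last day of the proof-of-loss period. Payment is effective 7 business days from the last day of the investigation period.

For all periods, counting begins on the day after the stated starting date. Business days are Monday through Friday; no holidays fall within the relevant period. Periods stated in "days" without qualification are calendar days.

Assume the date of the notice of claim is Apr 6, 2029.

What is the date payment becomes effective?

Jul 2, 2029

The last day of the proof-of-loss period: Apr 6, 2029 + 62 days = Jun 7, 2029.
Adding 14 calendar days to Jun 7, 2029 gives Jun 21, 2029, which is the last day of the investigation period.
From Thursday, Jun 21, 2029, 7 business days (Jun 22, Jun 25, Jun 26, Jun 27, Jun 28, Jun 29, Jul 2, skipping weekends) brings us to Monday, Jul 2, 2029, which is the date payment becomes effective.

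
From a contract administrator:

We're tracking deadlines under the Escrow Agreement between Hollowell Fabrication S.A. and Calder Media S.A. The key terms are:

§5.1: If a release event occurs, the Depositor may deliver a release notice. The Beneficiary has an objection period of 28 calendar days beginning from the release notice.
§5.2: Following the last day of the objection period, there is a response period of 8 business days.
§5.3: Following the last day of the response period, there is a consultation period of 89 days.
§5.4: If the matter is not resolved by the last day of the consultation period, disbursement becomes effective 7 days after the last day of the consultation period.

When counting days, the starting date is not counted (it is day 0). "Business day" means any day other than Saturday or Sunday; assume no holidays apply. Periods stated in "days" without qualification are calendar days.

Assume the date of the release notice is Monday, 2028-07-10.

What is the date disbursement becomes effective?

Adding 28 calendar days to 2028-07-10 gives 2028-08-07, which is the last day of the objection period.
From Monday, 2028-08-07, 8 business days (Aug 8, Aug 9, Aug 10, Aug 11, Aug 14, Aug 15, Aug 16, Aug 17, skipping weekends) brings us to Thursday, 2028-08-17, which is the last day of the response period.
The last day of the consultation period: 2028-08-17 + 89 days = 2028-11-14.
The date disbursement becomes effective: 7 calendar days after 2028-11-14 is 2028-11-21.

2028-11-21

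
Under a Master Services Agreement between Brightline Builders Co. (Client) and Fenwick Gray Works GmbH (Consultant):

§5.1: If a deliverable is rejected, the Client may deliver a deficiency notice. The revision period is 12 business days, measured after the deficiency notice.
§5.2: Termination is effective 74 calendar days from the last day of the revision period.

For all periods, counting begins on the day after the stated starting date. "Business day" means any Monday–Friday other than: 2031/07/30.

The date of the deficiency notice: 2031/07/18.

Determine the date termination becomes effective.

The last day of the revision period: 12 business days after Friday, 2031/07/18, skipping weekends and the listed holiday on Jul 30 — Jul 21, Jul 22, Jul 23, Jul 24, …, Aug 4, Aug 5, Aug 6 — lands on Wednesday, 2031/08/06.
The date termination becomes effective: 74 calendar days after 2031/08/06 is 2031/10/19.

2031/10/19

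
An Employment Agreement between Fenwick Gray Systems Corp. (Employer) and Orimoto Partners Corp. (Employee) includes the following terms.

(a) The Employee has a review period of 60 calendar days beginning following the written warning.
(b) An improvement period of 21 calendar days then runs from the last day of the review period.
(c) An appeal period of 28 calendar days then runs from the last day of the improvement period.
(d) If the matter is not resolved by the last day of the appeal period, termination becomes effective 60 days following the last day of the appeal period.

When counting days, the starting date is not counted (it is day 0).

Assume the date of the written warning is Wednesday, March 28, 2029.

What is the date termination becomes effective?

Adding 60 calendar days to March 28, 2029 gives May 27, 2029, which is the last day of the review period.
The last day of the improvement period: 21 calendar days after May 27, 2029 is June 17, 2029.
Adding 28 calendar days to June 17, 2029 gives July 15, 2029, which is the last day of the appeal period.
The date termination becomes effective: 60 calendar days after July 15, 2029 is September 13, 2029.

September 13, 2029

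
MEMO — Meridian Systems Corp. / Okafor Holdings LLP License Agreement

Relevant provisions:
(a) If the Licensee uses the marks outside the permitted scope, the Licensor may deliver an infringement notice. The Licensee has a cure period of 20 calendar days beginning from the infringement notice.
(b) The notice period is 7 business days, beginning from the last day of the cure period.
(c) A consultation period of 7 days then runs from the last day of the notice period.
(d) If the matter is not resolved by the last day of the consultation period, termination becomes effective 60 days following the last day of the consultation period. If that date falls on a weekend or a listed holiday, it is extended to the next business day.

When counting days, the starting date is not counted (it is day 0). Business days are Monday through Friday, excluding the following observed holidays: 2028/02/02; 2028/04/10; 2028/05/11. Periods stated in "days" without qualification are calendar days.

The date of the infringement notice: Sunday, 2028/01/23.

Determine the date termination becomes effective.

Adding 20 calendar days to 2028/01/23 gives 2028/02/12, which is the last day of the cure period.
The last day of the notice period: counting 7 business days from Saturday, 2028/02/12 (Feb 14, Feb 15, Feb 16, Feb 17, Feb 18, Feb 21, Feb 22, skipping weekends) reaches Tuesday, 2028/02/22.
The last day of the consultation period: 2028/02/22 + 7 days = 2028/02/29.
Adding 60 calendar days to 2028/02/29 gives 2028/04/29, which is the date termination becomes effective. That falls on a Saturday, so it rolls to the next business day, Monday, 2028/05/01.

2028/05/01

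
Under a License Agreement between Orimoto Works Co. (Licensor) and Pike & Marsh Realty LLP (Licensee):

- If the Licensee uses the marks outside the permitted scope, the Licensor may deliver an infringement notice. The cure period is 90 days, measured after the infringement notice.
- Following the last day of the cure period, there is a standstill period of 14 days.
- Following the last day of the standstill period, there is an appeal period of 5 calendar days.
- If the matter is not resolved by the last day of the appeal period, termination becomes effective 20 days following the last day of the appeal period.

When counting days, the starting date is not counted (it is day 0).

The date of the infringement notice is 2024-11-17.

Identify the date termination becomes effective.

The last day of the cure period: 90 calendar days after 2024-11-17 is 2025-02-15.
Adding 14 calendar days to 2025-02-15 gives 2025-03-01, which is the last day of the standstill period.
The last day of the appeal period: 2025-03-01 + 5 days = 2025-03-06.
Adding 20 calendar days to 2025-03-06 gives 2025-03-26, which is the date termination becomes effective.

2025-03-26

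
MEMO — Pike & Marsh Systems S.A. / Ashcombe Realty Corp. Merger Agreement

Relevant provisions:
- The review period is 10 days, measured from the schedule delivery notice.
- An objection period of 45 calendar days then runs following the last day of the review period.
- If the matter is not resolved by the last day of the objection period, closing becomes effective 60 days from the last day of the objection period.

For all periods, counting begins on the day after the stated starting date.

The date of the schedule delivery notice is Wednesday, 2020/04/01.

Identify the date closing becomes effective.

2020/07/25

The last day of the review period: 2020/04/01 + 10 days = 2020/04/11.
The last day of the objection period: 45 calendar days after 2020/04/11 is 2020/05/26.
The date closing becomes effective: 2020/05/26 + 60 days = 2020/07/25.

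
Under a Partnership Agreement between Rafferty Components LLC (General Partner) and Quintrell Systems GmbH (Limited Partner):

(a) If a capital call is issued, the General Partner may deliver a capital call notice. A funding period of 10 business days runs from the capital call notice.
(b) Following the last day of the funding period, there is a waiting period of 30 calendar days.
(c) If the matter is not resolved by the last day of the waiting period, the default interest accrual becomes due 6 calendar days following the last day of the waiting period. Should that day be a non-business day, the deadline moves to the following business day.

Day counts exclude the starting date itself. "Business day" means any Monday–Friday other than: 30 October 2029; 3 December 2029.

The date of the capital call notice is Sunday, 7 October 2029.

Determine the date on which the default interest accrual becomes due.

The last day of the funding period: 10 business days after Sunday, 7 October 2029, skipping weekends — Oct 8, Oct 9, Oct 10, Oct 11, Oct 12, Oct 15, Oct 16, Oct 17, Oct 18, Oct 19 — lands on Friday, 19 October 2029.
The last day of the waiting period: 30 calendar days after 19 October 2029 is 18 November 2029.
The date on which the default interest accrual becomes due: 6 calendar days after 18 November 2029 is 24 November 2029. That falls on a Saturday, so it rolls to the next business day, Monday, 26 November 2029.

26 November 2029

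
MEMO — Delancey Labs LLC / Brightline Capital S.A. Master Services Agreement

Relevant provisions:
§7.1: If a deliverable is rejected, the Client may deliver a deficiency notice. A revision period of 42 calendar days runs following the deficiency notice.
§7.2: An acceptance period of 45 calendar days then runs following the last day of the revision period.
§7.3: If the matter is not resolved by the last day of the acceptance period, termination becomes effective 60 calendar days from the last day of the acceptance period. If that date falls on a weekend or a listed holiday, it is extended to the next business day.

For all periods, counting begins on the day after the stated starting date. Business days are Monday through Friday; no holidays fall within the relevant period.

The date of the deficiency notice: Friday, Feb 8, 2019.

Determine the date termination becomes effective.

The last day of the revision period: Feb 8, 2019 + 42 days = Mar 22, 2019.
Adding 45 calendar days to Mar 22, 2019 gives May 6, 2019, which is the last day of the acceptance period.
The date termination becomes effective: 60 calendar days after May 6, 2019 is Jul 5, 2019. Jul 5, 2019 is a Friday, so no roll-forward applies.

Jul 5, 2019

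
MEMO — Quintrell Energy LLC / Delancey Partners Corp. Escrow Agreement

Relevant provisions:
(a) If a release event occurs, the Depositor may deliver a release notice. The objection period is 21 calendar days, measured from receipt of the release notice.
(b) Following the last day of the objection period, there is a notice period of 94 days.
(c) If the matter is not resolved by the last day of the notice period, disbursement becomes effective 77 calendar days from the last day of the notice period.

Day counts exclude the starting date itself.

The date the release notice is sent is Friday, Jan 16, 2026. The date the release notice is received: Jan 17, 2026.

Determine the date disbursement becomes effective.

Jul 28, 2026

The last day of the objection period: Jan 17, 2026 + 21 days = Feb 7, 2026.
The last day of the notice period: Feb 7, 2026 + 94 days = May 12, 2026.
Adding 77 calendar days to May 12, 2026 gives Jul 28, 2026, which is the date disbursement becomes effective.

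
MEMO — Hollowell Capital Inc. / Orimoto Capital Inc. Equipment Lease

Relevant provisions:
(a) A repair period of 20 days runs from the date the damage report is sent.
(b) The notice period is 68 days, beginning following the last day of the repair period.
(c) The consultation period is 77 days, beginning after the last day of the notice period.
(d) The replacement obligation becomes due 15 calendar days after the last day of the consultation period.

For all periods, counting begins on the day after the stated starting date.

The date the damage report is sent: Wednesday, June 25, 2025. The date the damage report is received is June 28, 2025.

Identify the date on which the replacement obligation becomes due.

December 22, 2025

The last day of the repair period: June 25, 2025 + 20 days = July 15, 2025.
The last day of the notice period: 68 calendar days after July 15, 2025 is September 21, 2025.
The last day of the consultation period: September 21, 2025 + 77 days = December 7, 2025.
Adding 15 calendar days to December 7, 2025 gives December 22, 2025, which is the date on which the replacement obligation becomes due.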